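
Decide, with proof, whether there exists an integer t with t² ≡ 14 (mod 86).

t = 10

t = 10 works: 10² = 100, and 100 − 14 = 86 = 1·86.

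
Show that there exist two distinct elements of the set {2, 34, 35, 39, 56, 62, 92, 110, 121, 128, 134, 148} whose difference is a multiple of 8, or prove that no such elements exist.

Yes: 2 and 34.

Reduce each element mod 8: 2↦2, 34↦2, 35↦3, 39↦7, 56↦0, 62↦6, 92↦4, 110↦6, 121↦1, 128↦0, 134↦6, 148↦4. The residue 2 repeats (at 2 and 34), and 34 − 2 = 32 = 4·8.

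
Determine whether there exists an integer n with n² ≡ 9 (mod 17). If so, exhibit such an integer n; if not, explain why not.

Take n = 3. Then 3² = 9, and since 0 ≤ 9 < 17 this is already reduced: 3² ≡ 9 (mod 17).

n = 3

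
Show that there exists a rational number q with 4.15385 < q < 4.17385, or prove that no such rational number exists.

Multiplying by 6: 6·4.15385 = 24.92310 and 6·4.17385 = 25.04310, so the integer 25 lies strictly between them.
Dividing back, 4.15385 < 25/6 < 4.17385, and 25/6 is rational.

q = 25/6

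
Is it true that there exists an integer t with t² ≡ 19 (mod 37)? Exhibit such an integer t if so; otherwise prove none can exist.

There is no such integer.

37 is prime, so by Euler's criterion 19 is a square mod 37 iff 19^((37−1)/2) = 19^18 ≡ 1 (mod 37).
Repeated squaring mod 37: 19^2 = 361 ≡ 28; 19^4 ≡ 28² = 784 ≡ 7; 19^8 ≡ 7² = 49 ≡ 12; 19^16 ≡ 12² = 144 ≡ 33.
Since 18 = 16 + 2, 19^18 ≡ 33 · 28; multiplying out mod 37: 33·28 = 924 ≡ 36. Thus 19^18 ≡ 36 ≡ −1 (mod 37).
By Euler's criterion 19 is a quadratic non-residue mod 37: no t satisfies t² ≡ 19 (mod 37).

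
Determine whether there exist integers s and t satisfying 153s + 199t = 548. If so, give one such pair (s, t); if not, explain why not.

153 and 199 are coprime, so 153s + 199t ranges over all of ℤ.
Euclidean algorithm: 199 = 1·153 + 46, 153 = 3·46 + 15, 46 = 3·15 + 1, 15 = 15·1 + 0.
Working back up the chain: 1 = 46 − 3·15 = 46 − 3·(153 − 3·46) = −3·153 + 10·46 = −3·153 + 10·(199 − 1·153) = 10·199 − 13·153. So 153·(-13) + 199·10 = 1.
Times 548: 153·(-7124) + 199·5480 = 548, so (-7124, 5480) solves it.
Shifting by a multiple of (199, −153) keeps it a solution: s = -7124 + 36·199 = 40, t = 5480 − 36·153 = -28.
Check: 153·40 + 199·(-28) = 6120 − 5572 = 548. ✓

s = 40, t = -28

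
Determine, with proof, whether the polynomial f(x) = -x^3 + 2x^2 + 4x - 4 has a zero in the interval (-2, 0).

f(-2) = 4 and f(0) = -4, which have opposite signs.
f is continuous everywhere (it is a polynomial), in particular on [-2, 0].
By the Intermediate Value Theorem, f takes the value 0 somewhere in the open interval.

Such a root exists.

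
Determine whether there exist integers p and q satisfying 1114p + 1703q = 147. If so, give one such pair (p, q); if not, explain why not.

p = 818, q = -535

1114 and 1703 are coprime, so 1114p + 1703q ranges over all of ℤ.
Run the Euclidean algorithm on 1703 and 1114: 1703 = 1·1114 + 589, 1114 = 1·589 + 525, 589 = 1·525 + 64, 525 = 8·64 + 13, 64 = 4·13 + 12, 13 = 1·12 + 1, 12 = 12·1 + 0.
Back-substituting, 1 = 13 − 1·12 = 13 − (64 − 4·13) = −64 + 5·13 = −64 + 5·(525 − 8·64) = 5·525 − 41·64 = 5·525 − 41·(589 − 1·525) = −41·589 + 46·525 = −41·589 + 46·(1114 − 1·589) = 46·1114 − 87·589 = 46·1114 − 87·(1703 − 1·1114) = −87·1703 + 133·1114; that is, 1114·133 + 1703·(-87) = 1.
Scaling by 147 gives the particular solution (p, q) = (19551, -12789).
Subtracting 11·1703 from p and adding 11·1114 to q gives the tidier solution (818, -535).
Check: 1114·818 + 1703·(-535) = 911252 − 911105 = 147. ✓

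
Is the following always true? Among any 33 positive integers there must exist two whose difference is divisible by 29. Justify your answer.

Each integer lies in one of the 29 residue classes modulo 29.
Since 33 > 29, two of the 33 integers must share a residue class by the pigeonhole principle; call them a and b.
Their difference a − b is then a multiple of 29.

True.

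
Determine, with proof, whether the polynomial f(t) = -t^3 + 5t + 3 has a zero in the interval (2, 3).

f(2) = 5 and f(3) = -9, which have opposite signs.
Since f is a polynomial it is continuous on [2, 3].
By the Intermediate Value Theorem f must vanish at some point of (2, 3).

Yes, f has a root in the interval.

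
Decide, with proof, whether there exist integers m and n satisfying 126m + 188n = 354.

m = 61, n = -39

gcd(126, 188) = 2, and 2 divides 354, so integer solutions exist.
Dividing through by 2 reduces the equation to 63m + 94n = 177.
Euclidean algorithm: 94 = 1·63 + 31, 63 = 2·31 + 1, 31 = 31·1 + 0.
Working back up the chain: 1 = 63 − 2·31 = 63 − 2·(94 − 1·63) = −2·94 + 3·63. So 63·3 + 94·(-2) = 1.
Multiplying through by 177: m = 3·177 = 531, n = (-2)·177 = -354 is a solution.
The general solution is m = 531 + 94k, n = -354 − 63k; taking k = -5 gives the smaller pair m = 61, n = -39.
Indeed 126·61 + 188·(-39) = 7686 − 7332 = 354.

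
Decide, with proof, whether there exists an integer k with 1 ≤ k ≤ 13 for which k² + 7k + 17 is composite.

At k = 6: 6² + 7·6 + 17 = 95 = 5·19, which is composite.

k = 6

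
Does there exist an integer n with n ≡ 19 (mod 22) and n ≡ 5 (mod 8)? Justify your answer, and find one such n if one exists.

gcd(22, 8) = 2. A simultaneous solution exists iff 19 ≡ 5 (mod 2); here 19 mod 2 = 1 = 5 mod 2, so it does.
The integers ≡ 19 (mod 22) are 19, 41, 63, 85, …; their remainders mod 8 are 3, 1, 7, 5, so n = 85 is the first that is ≡ 5 (mod 8).
Check: 85 mod 22 = 19, 85 mod 8 = 5. ✓

n = 85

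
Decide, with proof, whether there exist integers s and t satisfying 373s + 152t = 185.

Since gcd(373, 152) = 1, every integer is an integer combination of 373 and 152.
Run the Euclidean algorithm on 373 and 152: 373 = 2·152 + 69, 152 = 2·69 + 14, 69 = 4·14 + 13, 14 = 1·13 + 1, 13 = 13·1 + 0.
Unwinding: 1 = 14 − 1·13 = 14 − (69 − 4·14) = −69 + 5·14 = −69 + 5·(152 − 2·69) = 5·152 − 11·69 = 5·152 − 11·(373 − 2·152) = −11·373 + 27·152, i.e. 373·(-11) + 152·27 = 1.
Times 185: 373·(-2035) + 152·4995 = 185, so (-2035, 4995) solves it.
Shifting by a multiple of (152, −373) keeps it a solution: s = -2035 + 14·152 = 93, t = 4995 − 14·373 = -227.
Check: 373·93 + 152·(-227) = 34689 − 34504 = 185. ✓

s = 93, t = -227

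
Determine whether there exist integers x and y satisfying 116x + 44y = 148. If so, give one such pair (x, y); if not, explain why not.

x = 10, y = -23

gcd(116, 44) = 4, and 4 divides 148, so integer solutions exist.
Dividing through by 4 reduces the equation to 29x + 11y = 37.
Euclidean algorithm: 29 = 2·11 + 7, 11 = 1·7 + 4, 7 = 1·4 + 3, 4 = 1·3 + 1, 3 = 3·1 + 0.
Unwinding: 1 = 4 − 1·3 = 4 − (7 − 1·4) = −7 + 2·4 = −7 + 2·(11 − 1·7) = 2·11 − 3·7 = 2·11 − 3·(29 − 2·11) = −3·29 + 8·11, i.e. 29·(-3) + 11·8 = 1.
Multiplying through by 37: x = (-3)·37 = -111, y = 8·37 = 296 is a solution.
Adding 11·11 to x and subtracting 11·29 from y gives the tidier solution (10, -23).
Indeed 116·10 + 44·(-23) = 1160 − 1012 = 148.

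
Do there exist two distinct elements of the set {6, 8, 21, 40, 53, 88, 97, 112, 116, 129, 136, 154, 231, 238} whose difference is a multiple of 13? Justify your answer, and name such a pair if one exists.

6 and 97 are such a pair.

6 mod 13 = 6 and 97 mod 13 = 6, so 97 − 6 = 91 = 7·13.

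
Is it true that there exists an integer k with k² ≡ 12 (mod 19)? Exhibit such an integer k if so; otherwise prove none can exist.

Squares mod 19 repeat after k = 9 (as (−k)² = k²); for k = 0..9 they are 0, 1, 4, 9, 16, 6, 17, 11, 7, 5.
So the quadratic residues mod 19 are {0, 1, 4, 5, 6, 7, 9, 11, 16, 17}, and 12 is not among them.
Therefore k² ≡ 12 (mod 19) has no solution.

There is no such integer.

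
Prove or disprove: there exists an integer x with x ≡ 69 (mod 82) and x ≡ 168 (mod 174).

There is no such integer.

gcd(82, 174) = 2. If x ≡ 69 (mod 82) and x ≡ 168 (mod 174), then x ≡ 69 (mod 2) and x ≡ 168 (mod 2).
However 69 ≡ 1 and 168 ≡ 0 (mod 2), and 1 ≠ 0.
Therefore no such x exists.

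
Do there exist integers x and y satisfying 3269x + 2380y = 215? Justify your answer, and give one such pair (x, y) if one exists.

Both 3269 and 2380 are divisible by gcd(3269, 2380) = 7, hence so is any combination 3269x + 2380y.
But 215 is not a multiple of 7 (it leaves remainder 5).
So the equation is unsolvable over ℤ.

There are no such integers.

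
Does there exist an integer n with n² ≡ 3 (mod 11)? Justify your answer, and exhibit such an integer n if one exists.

n = 5

Take n = 5. Then 5² = 25 = 2·11 + 3, so 5² ≡ 3 (mod 11).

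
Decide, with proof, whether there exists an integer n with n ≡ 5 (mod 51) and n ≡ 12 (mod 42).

Both moduli are multiples of 3 = gcd(51, 42), so any solution would satisfy n ≡ 5 and n ≡ 12 modulo 3 simultaneously.
However 5 ≡ 2 and 12 ≡ 0 (mod 3), and 2 ≠ 0.
So no integer satisfies both congruences.

No such integer exists.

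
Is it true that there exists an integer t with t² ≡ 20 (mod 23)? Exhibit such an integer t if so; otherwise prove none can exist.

There is no such integer.

Apply Euler's criterion with the prime 23: 20 is a quadratic residue iff 20^11 ≡ 1 (mod 23), and a non-residue iff it is ≡ −1.
Squaring successively (mod 23): 20^2 = 400 ≡ 9; 20^4 ≡ 9² = 81 ≡ 12; 20^8 ≡ 12² = 144 ≡ 6.
Since 11 = 8 + 2 + 1, 20^11 ≡ 6 · 9 · 20; multiplying out mod 23: 6·9 = 54 ≡ 8, then 8·20 = 160 ≡ 22. Thus 20^11 ≡ 22 ≡ −1 (mod 23).
By Euler's criterion 20 is a quadratic non-residue mod 23: no t satisfies t² ≡ 20 (mod 23).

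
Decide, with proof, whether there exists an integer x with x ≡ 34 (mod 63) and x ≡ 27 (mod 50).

The moduli 63 and 50 are coprime, so by the Chinese Remainder Theorem a unique solution modulo 3150 exists.
Any solution of the first congruence is x = 34 + 63t; substituting into the second, 63t ≡ 27 − 34 ≡ 43 (mod 50).
63 ≡ 13 (mod 50), so this reads 13t ≡ 43 (mod 50). Note 13·27 = 351 ≡ 1 (mod 50) (as 351 − 1 = 7·50), so 13⁻¹ ≡ 27.
Therefore t ≡ 27·43 = 1161 ≡ 11 (mod 50).
With t = 11: x = 34 + 63·11 = 727.
Check: 727 mod 63 = 34, 727 mod 50 = 27. ✓

x = 727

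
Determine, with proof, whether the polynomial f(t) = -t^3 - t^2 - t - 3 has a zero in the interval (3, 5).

Evaluate at the endpoints: f(3) = -42, f(5) = -158 — same sign (negative).
The derivative f'(t) = -3t^2 - 2t - 1 is a quadratic with discriminant (-2)² − 4·(-3)·(-1) = -8 < 0; it never vanishes, so it is always negative (sign of the leading coefficient).
So f is strictly decreasing; between 3 and 5 its values lie between f(3) = -42 and f(5) = -158, all negative. Therefore f has no root in (3, 5).

f has no root in that interval.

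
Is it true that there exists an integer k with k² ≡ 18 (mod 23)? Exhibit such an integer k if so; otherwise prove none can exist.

k = 8

k = 8 works: 8² = 64, and 64 − 18 = 46 = 2·23.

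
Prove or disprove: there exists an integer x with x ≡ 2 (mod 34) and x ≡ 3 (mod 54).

gcd(34, 54) = 2. If x ≡ 2 (mod 34) and x ≡ 3 (mod 54), then x ≡ 2 (mod 2) and x ≡ 3 (mod 2).
But 2 mod 2 = 0 while 3 mod 2 = 1, a contradiction.
So no integer satisfies both congruences.

There is no such integer.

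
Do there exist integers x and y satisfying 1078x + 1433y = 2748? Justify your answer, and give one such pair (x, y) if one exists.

Since gcd(1078, 1433) = 1, every integer is an integer combination of 1078 and 1433.
Dividing repeatedly: 1433 = 1·1078 + 355, 1078 = 3·355 + 13, 355 = 27·13 + 4, 13 = 3·4 + 1, 4 = 4·1 + 0.
Working back up the chain: 1 = 13 − 3·4 = 13 − 3·(355 − 27·13) = −3·355 + 82·13 = −3·355 + 82·(1078 − 3·355) = 82·1078 − 249·355 = 82·1078 − 249·(1433 − 1·1078) = −249·1433 + 331·1078. So 1078·331 + 1433·(-249) = 1.
Multiplying through by 2748: x = 331·2748 = 909588, y = (-249)·2748 = -684252 is a solution.
Shifting by a multiple of (1433, −1078) keeps it a solution: x = 909588 − 634·1433 = 1066, y = -684252 + 634·1078 = -800.
Check: 1078·1066 + 1433·(-800) = 1149148 − 1146400 = 2748. ✓

x = 1066, y = -800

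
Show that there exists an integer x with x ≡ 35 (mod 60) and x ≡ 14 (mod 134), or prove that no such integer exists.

No, no such integer exists.

Reduce both congruences modulo 2, which divides 60 and 134: they say x ≡ 35 (mod 2) and x ≡ 14 (mod 2).
These are incompatible: 35 − 14 = 21 is not divisible by 2.
Hence the system has no solution.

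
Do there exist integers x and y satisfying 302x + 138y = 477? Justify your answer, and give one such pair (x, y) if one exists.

gcd(302, 138) = 2, so every integer of the form 302x + 138y is a multiple of 2.
But 477 is not a multiple of 2 (it leaves remainder 1).
So the equation is unsolvable over ℤ.

No such integers exist.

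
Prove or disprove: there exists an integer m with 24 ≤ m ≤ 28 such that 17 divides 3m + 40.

For m = 24, 25, …, 28 the values of 3m + 40 modulo 17 are 10, 13, 16, 2, 5 respectively.
Since 0 is absent from this list, 17 ∤ 3m + 40 for every m with 24 ≤ m ≤ 28.

No, no such integer m in that range exists.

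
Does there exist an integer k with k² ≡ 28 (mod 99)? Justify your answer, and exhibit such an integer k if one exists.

Work modulo the divisor 11 of 99. If k² ≡ 28 (mod 99) then k² ≡ 6 (mod 11).
Computing k² mod 11 for k = 0, 1, …, 5 (enough, by the symmetry k ↦ 11 − k) gives 0, 1, 4, 9, 5, 3.
The set of squares mod 11 is therefore {0, 1, 3, 4, 5, 9}, which does not contain 6.
Hence no integer k has k² ≡ 28 (mod 99).

No such integer exists.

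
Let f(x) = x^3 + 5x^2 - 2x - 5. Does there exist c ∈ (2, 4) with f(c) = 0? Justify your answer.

No such root exists.

f(2) = 19 and f(4) = 131, both positive, so a sign-change argument is unavailable; we show f keeps this sign on the whole interval.
Substitute x = 2 + u, where 0 < u < 2 on the interval. Expanding, f(2 + u) = u^3 + 11u^2 + 30u + 19.
The nonzero coefficients here are all positive, so for u > 0 every term is positive (or zero), and the constant term 19 is strictly positive.
Therefore f(x) > 0 throughout (2, 4), and f has no zero there.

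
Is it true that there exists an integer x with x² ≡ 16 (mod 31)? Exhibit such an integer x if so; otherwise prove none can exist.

x = 4

Take x = 4. Then 4² = 16, and since 0 ≤ 16 < 31 this is already reduced: 4² ≡ 16 (mod 31).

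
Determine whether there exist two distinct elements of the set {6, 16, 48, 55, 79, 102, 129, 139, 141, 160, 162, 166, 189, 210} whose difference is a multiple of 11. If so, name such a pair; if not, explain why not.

Yes: 6 and 160.

Reduce each element mod 11: 6↦6, 16↦5, 48↦4, 55↦0, 79↦2, 102↦3, 129↦8, 139↦7, 141↦9, 160↦6, 162↦8, 166↦1, 189↦2, 210↦1. The residue 6 repeats (at 6 and 160), and 160 − 6 = 154 = 14·11.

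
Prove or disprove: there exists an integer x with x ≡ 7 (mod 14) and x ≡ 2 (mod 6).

Reduce both congruences modulo 2, which divides 14 and 6: they say x ≡ 7 (mod 2) and x ≡ 2 (mod 2).
However 7 ≡ 1 and 2 ≡ 0 (mod 2), and 1 ≠ 0.
Therefore no such x exists.

No, no such integer exists.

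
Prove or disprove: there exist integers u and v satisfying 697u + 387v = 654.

u = 87, v = -155

Since gcd(697, 387) = 1, every integer is an integer combination of 697 and 387.
Dividing repeatedly: 697 = 1·387 + 310, 387 = 1·310 + 77, 310 = 4·77 + 2, 77 = 38·2 + 1, 2 = 2·1 + 0.
Working back up the chain: 1 = 77 − 38·2 = 77 − 38·(310 − 4·77) = −38·310 + 153·77 = −38·310 + 153·(387 − 1·310) = 153·387 − 191·310 = 153·387 − 191·(697 − 1·387) = −191·697 + 344·387. So 697·(-191) + 387·344 = 1.
Times 654: 697·(-124914) + 387·224976 = 654, so (-124914, 224976) solves it.
The general solution is u = -124914 + 387k, v = 224976 − 697k; taking k = 323 gives the smaller pair u = 87, v = -155.
Check: 697·87 + 387·(-155) = 60639 − 59985 = 654. ✓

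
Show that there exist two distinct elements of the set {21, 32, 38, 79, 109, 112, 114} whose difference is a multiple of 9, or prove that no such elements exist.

Residues mod 9: 21↦3, 32↦5, 38↦2, 79↦7, 109↦1, 112↦4, 114↦6.
All 7 residues are distinct, so no two elements differ by a multiple of 9.

No, no such pair exists.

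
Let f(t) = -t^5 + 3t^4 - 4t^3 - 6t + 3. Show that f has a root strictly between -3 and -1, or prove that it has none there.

No such root exists.

f(-3) = 615 and f(-1) = 17, both positive, so a sign-change argument is unavailable; we show f keeps this sign on the whole interval.
Shift to the endpoint -1: with t = -1 − u (0 < u < 2), one computes f(-1 − u) = u^5 + 8u^4 + 26u^3 + 40u^2 + 35u + 17.
All 6 nonzero coefficients of this polynomial in u are positive; hence for u > 0 the value is a sum of positive terms (the constant 17 among them).
Therefore f(t) > 0 throughout (-3, -1), and f has no zero there.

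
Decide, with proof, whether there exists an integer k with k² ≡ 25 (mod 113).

Take k = 5. Then 5² = 25, and since 0 ≤ 25 < 113 this is already reduced: 5² ≡ 25 (mod 113).

k = 5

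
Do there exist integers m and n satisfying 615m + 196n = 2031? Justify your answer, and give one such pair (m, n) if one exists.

m = 97, n = -294

Since gcd(615, 196) = 1, every integer is an integer combination of 615 and 196.
Run the Euclidean algorithm on 615 and 196: 615 = 3·196 + 27, 196 = 7·27 + 7, 27 = 3·7 + 6, 7 = 1·6 + 1, 6 = 6·1 + 0.
Back-substituting, 1 = 7 − 1·6 = 7 − (27 − 3·7) = −27 + 4·7 = −27 + 4·(196 − 7·27) = 4·196 − 29·27 = 4·196 − 29·(615 − 3·196) = −29·615 + 91·196; that is, 615·(-29) + 196·91 = 1.
Times 2031: 615·(-58899) + 196·184821 = 2031, so (-58899, 184821) solves it.
Adding 301·196 to m and subtracting 301·615 from n gives the tidier solution (97, -294).
Indeed 615·97 + 196·(-294) = 59655 − 57624 = 2031.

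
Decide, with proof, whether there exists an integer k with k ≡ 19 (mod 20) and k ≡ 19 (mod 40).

The moduli are not coprime: gcd(20, 40) = 20. Compatibility requires 20 ∣ (19 − 19) = 0, which holds, so solutions exist.
The smallest candidate k = 19 works directly: 19 ≡ 19 (mod 40).
Indeed 19 ≡ 19 (mod 20) and 19 ≡ 19 (mod 40).

k = 19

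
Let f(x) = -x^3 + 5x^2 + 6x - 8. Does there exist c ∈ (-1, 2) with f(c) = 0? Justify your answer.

Such a root exists.

f(-1) = -8 and f(2) = 16, which have opposite signs.
f is continuous everywhere (it is a polynomial), in particular on [-1, 2].
By the Intermediate Value Theorem, f takes the value 0 somewhere in the open interval.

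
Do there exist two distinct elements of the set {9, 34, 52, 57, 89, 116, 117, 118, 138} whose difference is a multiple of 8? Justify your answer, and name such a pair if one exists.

Yes: 9 and 57.

Reduce each element mod 8: 9↦1, 34↦2, 52↦4, 57↦1, 89↦1, 116↦4, 117↦5, 118↦6, 138↦2. The residue 1 repeats (at 9 and 57), and 57 − 9 = 48 = 6·8.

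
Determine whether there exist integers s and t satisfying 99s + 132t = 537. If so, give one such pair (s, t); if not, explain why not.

There are no such integers.

gcd(99, 132) = 33, so every integer of the form 99s + 132t is a multiple of 33.
However 537 leaves remainder 9 on division by 33.
Therefore 99s + 132t = 537 has no solution in integers.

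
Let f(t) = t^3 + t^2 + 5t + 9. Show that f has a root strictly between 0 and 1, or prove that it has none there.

f(0) = 9 and f(1) = 16, both positive.
f'(t) = 3t^2 + 2t + 5 has discriminant 2² − 4·3·5 = -56 < 0, so f' has no real roots and is positive for every real t.
Hence f is strictly increasing on ℝ, and in particular on [0, 1]. A strictly monotone function with same-sign endpoint values stays positive on the whole interval, so f has no zero in (0, 1).

No such root exists.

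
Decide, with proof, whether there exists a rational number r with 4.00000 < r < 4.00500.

r = 805/201

Scale by 201: the interval becomes (804.00000, 805.00500), which contains the integer 805.
Hence 805/201 is a rational number with 4.00000 < 805/201 < 4.00500.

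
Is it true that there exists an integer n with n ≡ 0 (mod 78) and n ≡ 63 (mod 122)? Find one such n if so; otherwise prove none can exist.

There is no such integer.

gcd(78, 122) = 2. If n ≡ 0 (mod 78) and n ≡ 63 (mod 122), then n ≡ 0 (mod 2) and n ≡ 63 (mod 2).
But 0 mod 2 = 0 while 63 mod 2 = 1, a contradiction.
So no integer satisfies both congruences.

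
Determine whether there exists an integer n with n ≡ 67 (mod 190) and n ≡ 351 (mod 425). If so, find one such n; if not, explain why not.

No, no such integer exists.

Both moduli are multiples of 5 = gcd(190, 425), so any solution would satisfy n ≡ 67 and n ≡ 351 modulo 5 simultaneously.
These are incompatible: 67 − 351 = -284 is not divisible by 5.
Therefore no such n exists.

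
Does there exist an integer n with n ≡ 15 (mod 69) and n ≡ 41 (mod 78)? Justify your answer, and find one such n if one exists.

Both moduli are multiples of 3 = gcd(69, 78), so any solution would satisfy n ≡ 15 and n ≡ 41 modulo 3 simultaneously.
However 15 ≡ 0 and 41 ≡ 2 (mod 3), and 0 ≠ 2.
Hence the system has no solution.

There is no such integer.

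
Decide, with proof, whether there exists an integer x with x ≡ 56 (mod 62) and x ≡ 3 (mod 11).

x = 366

Since 62 and 11 share no common factor, CRT says the pair of congruences has a solution (unique mod 682).
Any solution of the first congruence is x = 56 + 62t; substituting into the second, 62t ≡ 3 − 56 ≡ 2 (mod 11).
62 ≡ 7 (mod 11), so this reads 7t ≡ 2 (mod 11). To invert 7 modulo 11: 11 = 1·7 + 4, 7 = 1·4 + 3, 4 = 1·3 + 1, 3 = 3·1 + 0, and unwinding, 1 = 4 − 1·3 = 4 − (7 − 1·4) = −7 + 2·4 = −7 + 2·(11 − 1·7) = 2·11 − 3·7. Thus 7⁻¹ ≡ -3 ≡ 8 (mod 11).
Therefore t ≡ 8·2 = 16 ≡ 5 (mod 11).
Taking t = 5 gives x = 56 + 62·5 = 366.
Check: 366 mod 62 = 56, 366 mod 11 = 3. ✓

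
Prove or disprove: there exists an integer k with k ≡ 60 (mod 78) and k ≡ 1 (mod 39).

gcd(78, 39) = 39. If k ≡ 60 (mod 78) and k ≡ 1 (mod 39), then k ≡ 60 (mod 39) and k ≡ 1 (mod 39).
These are incompatible: 60 − 1 = 59 is not divisible by 39.
Therefore no such k exists.

No, no such integer exists.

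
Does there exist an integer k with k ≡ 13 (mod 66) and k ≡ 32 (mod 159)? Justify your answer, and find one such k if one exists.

No such integer exists.

Reduce both congruences modulo 3, which divides 66 and 159: they say k ≡ 13 (mod 3) and k ≡ 32 (mod 3).
However 13 ≡ 1 and 32 ≡ 2 (mod 3), and 1 ≠ 2.
So no integer satisfies both congruences.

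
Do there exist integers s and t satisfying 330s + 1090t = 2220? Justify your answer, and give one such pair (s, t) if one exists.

s = 86, t = -24

Since gcd(330, 1090) = 10 and 2220 = 10·222, Bézout's identity guarantees a solution.
Dividing through by 10 reduces the equation to 33s + 109t = 222.
Run the Euclidean algorithm on 109 and 33: 109 = 3·33 + 10, 33 = 3·10 + 3, 10 = 3·3 + 1, 3 = 3·1 + 0.
Back-substituting, 1 = 10 − 3·3 = 10 − 3·(33 − 3·10) = −3·33 + 10·10 = −3·33 + 10·(109 − 3·33) = 10·109 − 33·33; that is, 33·(-33) + 109·10 = 1.
Scaling by 222 gives the particular solution (s, t) = (-7326, 2220).
Shifting by a multiple of (109, −33) keeps it a solution: s = -7326 + 68·109 = 86, t = 2220 − 68·33 = -24.
Indeed 330·86 + 1090·(-24) = 28380 − 26160 = 2220.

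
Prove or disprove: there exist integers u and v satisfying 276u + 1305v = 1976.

Any value of 276u + 1305v is a multiple of gcd(276, 1305) = 3.
But 1976 = 3·658 + 2, so 3 ∤ 1976.
Therefore 276u + 1305v = 1976 has no solution in integers.

There are no such integers.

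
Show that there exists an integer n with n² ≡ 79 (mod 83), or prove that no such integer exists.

There is no such integer.

Apply Euler's criterion with the prime 83: 79 is a quadratic residue iff 79^41 ≡ 1 (mod 83), and a non-residue iff it is ≡ −1.
Squaring successively (mod 83): 79^2 = 6241 ≡ 16; 79^4 ≡ 16² = 256 ≡ 7; 79^8 ≡ 7² = 49 ≡ 49; 79^16 ≡ 49² = 2401 ≡ 77; 79^32 ≡ 77² = 5929 ≡ 36.
Since 41 = 32 + 8 + 1, 79^41 ≡ 36 · 49 · 79; multiplying out mod 83: 36·49 = 1764 ≡ 21, then 21·79 = 1659 ≡ 82. Thus 79^41 ≡ 82 ≡ −1 (mod 83).
The value −1 means 79 is a non-residue modulo 83, so n² ≡ 79 (mod 83) is impossible.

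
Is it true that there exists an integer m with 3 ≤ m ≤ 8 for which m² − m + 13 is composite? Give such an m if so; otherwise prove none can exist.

m = 8

At m = 8: 8² − 8 + 13 = 69 = 3·23, which is composite.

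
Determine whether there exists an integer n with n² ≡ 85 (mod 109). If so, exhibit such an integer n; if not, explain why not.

There is no such integer.

Apply Euler's criterion with the prime 109: 85 is a quadratic residue iff 85^54 ≡ 1 (mod 109), and a non-residue iff it is ≡ −1.
Squaring successively (mod 109): 85^2 = 7225 ≡ 31; 85^4 ≡ 31² = 961 ≡ 89; 85^8 ≡ 89² = 7921 ≡ 73; 85^16 ≡ 73² = 5329 ≡ 97; 85^32 ≡ 97² = 9409 ≡ 35.
Since 54 = 32 + 16 + 4 + 2, 85^54 ≡ 35 · 97 · 89 · 31; multiplying out mod 109: 35·97 = 3395 ≡ 16, then 16·89 = 1424 ≡ 7, then 7·31 = 217 ≡ 108. Thus 85^54 ≡ 108 ≡ −1 (mod 109).
The value −1 means 85 is a non-residue modulo 109, so n² ≡ 85 (mod 109) is impossible.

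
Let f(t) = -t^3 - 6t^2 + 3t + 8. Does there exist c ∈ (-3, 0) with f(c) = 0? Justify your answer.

f(-3) = -28 and f(0) = 8, which have opposite signs.
f is continuous everywhere (it is a polynomial), in particular on [-3, 0].
By the Intermediate Value Theorem, f takes the value 0 somewhere in the open interval.

Yes, such a c exists.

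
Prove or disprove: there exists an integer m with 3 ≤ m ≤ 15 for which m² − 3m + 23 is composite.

m = 9

At m = 9: 9² − 3·9 + 23 = 77 = 7·11, which is composite.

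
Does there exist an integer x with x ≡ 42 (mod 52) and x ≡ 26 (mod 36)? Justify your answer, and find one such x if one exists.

The moduli are not coprime: gcd(52, 36) = 4. Compatibility requires 4 ∣ (26 − 42) = -16, which holds, so solutions exist.
Write x = 42 + 52t. Then 52t ≡ 26 − 42 ≡ 20 (mod 36); dividing through by 4 gives 13t ≡ 5 (mod 9).
13 ≡ 4 (mod 9), so this reads 4t ≡ 5 (mod 9). Since 4·7 = 28 = 3·9 + 1, the inverse of 4 mod 9 is 7.
Therefore t ≡ 7·5 = 35 ≡ 8 (mod 9).
Then x = 42 + 52·8 = 458.
Indeed 458 ≡ 42 (mod 52) and 458 ≡ 26 (mod 36).

x = 458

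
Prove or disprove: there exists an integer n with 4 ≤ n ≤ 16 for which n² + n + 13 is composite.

At n = 4: 4² + 4 + 13 = 33 = 3·11, which is composite.

n = 4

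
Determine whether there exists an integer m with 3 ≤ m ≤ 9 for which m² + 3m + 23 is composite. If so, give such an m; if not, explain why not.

At m = 5: 5² + 3·5 + 23 = 63 = 3·21, which is composite.

m = 5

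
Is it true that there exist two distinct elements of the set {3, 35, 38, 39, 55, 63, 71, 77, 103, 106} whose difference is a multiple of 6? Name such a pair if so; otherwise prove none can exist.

Reduce each element mod 6: 3↦3, 35↦5, 38↦2, 39↦3, 55↦1, 63↦3, 71↦5, 77↦5, 103↦1, 106↦4. The residue 3 repeats (at 3 and 39), and 39 − 3 = 36 = 6·6.

Yes: 3 and 39.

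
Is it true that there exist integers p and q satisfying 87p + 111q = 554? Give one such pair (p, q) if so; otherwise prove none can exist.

No, no such integers exist.

Any value of 87p + 111q is a multiple of gcd(87, 111) = 3.
However 554 leaves remainder 2 on division by 3.
Therefore 87p + 111q = 554 has no solution in integers.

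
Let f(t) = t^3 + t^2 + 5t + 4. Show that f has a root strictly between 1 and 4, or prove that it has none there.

f(1) = 11 and f(4) = 104, both positive.
f'(t) = 3t^2 + 2t + 5 has discriminant 2² − 4·3·5 = -56 < 0, so f' has no real roots and is positive for every real t.
Hence f is strictly increasing on ℝ, and in particular on [1, 4]. A strictly monotone function with same-sign endpoint values stays positive on the whole interval, so f has no zero in (1, 4).

No such root exists.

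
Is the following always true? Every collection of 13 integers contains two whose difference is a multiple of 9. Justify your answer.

Partition the integers by their residue mod 9; there are 9 classes.
Since 13 > 9, two of the 13 integers must share a residue class by the pigeonhole principle; call them a and b.
Then a ≡ b (mod 9), i.e. 9 ∣ (a − b).

True.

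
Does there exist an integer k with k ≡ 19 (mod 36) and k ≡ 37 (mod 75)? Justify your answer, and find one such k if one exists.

k = 487

Here gcd(36, 75) = 3, and both 19 and 37 leave remainder 1 mod 3, so the system is consistent.
Put k = 19 + 36t, so we need 36t ≡ 18 (mod 75), equivalently (divide by 3) 12t ≡ 6 (mod 25).
Invert 12 mod 25 by the Euclidean algorithm: 25 = 2·12 + 1, 12 = 12·1 + 0; back-substituting, 1 = 25 − 2·12. Hence 12·(-2) ≡ 1, so 12⁻¹ ≡ -2 ≡ 23 (mod 25).
Therefore t ≡ 23·6 = 138 ≡ 13 (mod 25).
Then k = 19 + 36·13 = 487.
Indeed 487 ≡ 19 (mod 36) and 487 ≡ 37 (mod 75).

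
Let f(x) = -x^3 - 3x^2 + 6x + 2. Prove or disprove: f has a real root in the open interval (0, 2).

Yes, f has a root in the interval.

f(0) = 2 and f(2) = -6, which have opposite signs.
As a polynomial, f is continuous on every closed interval.
By the Intermediate Value Theorem f must vanish at some point of (0, 2).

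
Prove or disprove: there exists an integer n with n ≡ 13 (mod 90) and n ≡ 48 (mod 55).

n = 103

gcd(90, 55) = 5. A simultaneous solution exists iff 13 ≡ 48 (mod 5); here 13 mod 5 = 3 = 48 mod 5, so it does.
The integers ≡ 13 (mod 90) are 13, 103, …; their remainders mod 55 are 13, 48, so n = 103 is the first that is ≡ 48 (mod 55).
Indeed 103 ≡ 13 (mod 90) and 103 ≡ 48 (mod 55).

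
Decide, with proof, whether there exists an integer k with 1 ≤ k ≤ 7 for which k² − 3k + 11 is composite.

At k = 1: 1² − 3·1 + 11 = 9 = 3·3, which is composite.

k = 1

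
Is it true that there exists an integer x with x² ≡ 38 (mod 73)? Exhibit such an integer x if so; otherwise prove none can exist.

Take x = 29. Then 29² = 841 = 11·73 + 38, so 29² ≡ 38 (mod 73).

x = 29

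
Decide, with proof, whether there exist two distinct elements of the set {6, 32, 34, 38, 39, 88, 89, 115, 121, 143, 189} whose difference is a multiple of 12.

Residues mod 12: 6↦6, 32↦8, 34↦10, 38↦2, 39↦3, 88↦4, 89↦5, 115↦7, 121↦1, 143↦11, 189↦9.
These 11 residues are pairwise different, hence no difference of two elements is divisible by 12.

No such pair exists.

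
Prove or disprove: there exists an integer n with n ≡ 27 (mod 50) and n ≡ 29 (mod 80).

There is no such integer.

Reduce both congruences modulo 10, which divides 50 and 80: they say n ≡ 27 (mod 10) and n ≡ 29 (mod 10).
But 27 mod 10 = 7 while 29 mod 10 = 9, a contradiction.
Hence the system has no solution.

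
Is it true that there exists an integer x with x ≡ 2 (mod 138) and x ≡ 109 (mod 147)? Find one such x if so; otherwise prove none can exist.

Both moduli are multiples of 3 = gcd(138, 147), so any solution would satisfy x ≡ 2 and x ≡ 109 modulo 3 simultaneously.
However 2 ≡ 2 and 109 ≡ 1 (mod 3), and 2 ≠ 1.
So no integer satisfies both congruences.

There is no such integer.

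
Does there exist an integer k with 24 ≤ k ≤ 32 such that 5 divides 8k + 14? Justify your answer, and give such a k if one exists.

Scanning upward from k = 24 gives 206, 214, 222, none divisible by 5. At k = 27 we get 8·27 + 14 = 230, and 230 = 5·46.

k = 27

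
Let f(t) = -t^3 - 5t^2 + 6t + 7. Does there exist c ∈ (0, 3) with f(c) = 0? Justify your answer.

f(0) = 7 and f(3) = -47, which have opposite signs.
f is continuous everywhere (it is a polynomial), in particular on [0, 3].
By the Intermediate Value Theorem, f takes the value 0 somewhere in the open interval.

Such a root exists.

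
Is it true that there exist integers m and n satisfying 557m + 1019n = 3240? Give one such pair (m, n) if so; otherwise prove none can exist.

557 and 1019 are coprime, so 557m + 1019n ranges over all of ℤ.
Dividing repeatedly: 1019 = 1·557 + 462, 557 = 1·462 + 95, 462 = 4·95 + 82, 95 = 1·82 + 13, 82 = 6·13 + 4, 13 = 3·4 + 1, 4 = 4·1 + 0.
Back-substituting, 1 = 13 − 3·4 = 13 − 3·(82 − 6·13) = −3·82 + 19·13 = −3·82 + 19·(95 − 1·82) = 19·95 − 22·82 = 19·95 − 22·(462 − 4·95) = −22·462 + 107·95 = −22·462 + 107·(557 − 1·462) = 107·557 − 129·462 = 107·557 − 129·(1019 − 1·557) = −129·1019 + 236·557; that is, 557·236 + 1019·(-129) = 1.
Scaling by 3240 gives the particular solution (m, n) = (764640, -417960).
Shifting by a multiple of (1019, −557) keeps it a solution: m = 764640 − 750·1019 = 390, n = -417960 + 750·557 = -210.
Indeed 557·390 + 1019·(-210) = 217230 − 213990 = 3240.

m = 390, n = -210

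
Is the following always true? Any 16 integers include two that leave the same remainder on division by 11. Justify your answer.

Yes.

There are exactly 11 possible remainders on division by 11.
Placing 16 integers into 11 classes, some class receives at least two — say a and b.
So a and b have equal remainders mod 11, which is exactly what was to be shown.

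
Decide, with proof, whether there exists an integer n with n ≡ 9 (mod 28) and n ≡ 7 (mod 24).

No, no such integer exists.

Reduce both congruences modulo 4, which divides 28 and 24: they say n ≡ 9 (mod 4) and n ≡ 7 (mod 4).
However 9 ≡ 1 and 7 ≡ 3 (mod 4), and 1 ≠ 3.
Therefore no such n exists.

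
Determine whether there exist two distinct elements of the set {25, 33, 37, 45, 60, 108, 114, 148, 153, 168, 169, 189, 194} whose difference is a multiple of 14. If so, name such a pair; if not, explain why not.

Two integers differ by a multiple of 14 exactly when they have the same residue mod 14. The residues are 25↦11, 33↦5, 37↦9, 45↦3, 60↦4, 108↦10, 114↦2, 148↦8, 153↦13, 168↦0, 169↦1, 189↦7, 194↦12.
No residue repeats among the 13 elements, so no pair has difference ≡ 0 (mod 14).

There is no such pair.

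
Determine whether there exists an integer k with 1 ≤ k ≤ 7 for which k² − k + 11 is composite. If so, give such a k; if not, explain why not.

No, no such integer k in that range exists.

The values for k = 1, 2, …, 7 are 11, 13, 17, 23, 31, 41, 53, and each of these is prime.
So no value in the range makes the expression composite.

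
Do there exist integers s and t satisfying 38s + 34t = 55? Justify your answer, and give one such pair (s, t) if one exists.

Any value of 38s + 34t is a multiple of gcd(38, 34) = 2.
But 55 = 2·27 + 1, so 2 ∤ 55.
Hence no integers s, t satisfy the equation.

There are no such integers.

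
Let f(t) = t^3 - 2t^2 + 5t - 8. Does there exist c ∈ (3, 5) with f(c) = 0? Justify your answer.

No.

Evaluate at the endpoints: f(3) = 16, f(5) = 92 — same sign (positive).
f'(t) = 3t^2 - 4t + 5 has discriminant (-4)² − 4·3·5 = -44 < 0, so f' has no real roots and is positive for every real t.
Hence f is strictly increasing on ℝ, and in particular on [3, 5]. A strictly monotone function with same-sign endpoint values stays positive on the whole interval, so f has no zero in (3, 5).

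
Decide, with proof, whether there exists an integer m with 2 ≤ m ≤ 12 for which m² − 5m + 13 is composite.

m = 7

At m = 7: 7² − 5·7 + 13 = 27 = 3·9, which is composite.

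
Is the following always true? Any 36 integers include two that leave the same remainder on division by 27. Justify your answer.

Partition the integers by their residue mod 27; there are 27 classes.
Since 36 > 27, two of the 36 integers must share a residue class by the pigeonhole principle; call them a and b.
So a and b have equal remainders mod 27, which is exactly what was to be shown.

Yes.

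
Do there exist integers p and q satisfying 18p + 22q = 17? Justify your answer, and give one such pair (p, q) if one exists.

Any value of 18p + 22q is a multiple of gcd(18, 22) = 2.
But 17 is not a multiple of 2 (it leaves remainder 1).
Hence no integers p, q satisfy the equation.

There are no such integers.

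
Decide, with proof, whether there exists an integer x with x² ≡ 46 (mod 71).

71 is prime, so by Euler's criterion 46 is a square mod 71 iff 46^((71−1)/2) = 46^35 ≡ 1 (mod 71).
Squaring successively (mod 71): 46^2 = 2116 ≡ 57; 46^4 ≡ 57² = 3249 ≡ 54; 46^8 ≡ 54² = 2916 ≡ 5; 46^16 ≡ 5² = 25 ≡ 25; 46^32 ≡ 25² = 625 ≡ 57.
Since 35 = 32 + 2 + 1, 46^35 ≡ 57 · 57 · 46; multiplying out mod 71: 57·57 = 3249 ≡ 54, then 54·46 = 2484 ≡ 70. Thus 46^35 ≡ 70 ≡ −1 (mod 71).
By Euler's criterion 46 is a quadratic non-residue mod 71: no x satisfies x² ≡ 46 (mod 71).

No such integer exists.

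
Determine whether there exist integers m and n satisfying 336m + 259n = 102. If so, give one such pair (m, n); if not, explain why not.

gcd(336, 259) = 7, so every integer of the form 336m + 259n is a multiple of 7.
But 102 = 7·14 + 4, so 7 ∤ 102.
Hence no integers m, n satisfy the equation.

No, no such integers exist.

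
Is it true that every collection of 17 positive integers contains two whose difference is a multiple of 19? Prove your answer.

No; for instance {60, 61, 62, 63, 64, 65, 66, 67, 68, 69, 70, 71, 72, 73, 74, 75, 76} is a counterexample.

Try 17 consecutive integers, 60, 61, …, 76. Their remainders mod 19 are 3, 4, 5, 6, 7, 8, 9, 10, 11, 12, 13, 14, 15, 16, 17, 18, 0 — pairwise different, as any 17 ≤ 19 consecutive integers have distinct residues.
No two share a residue, so no pair has difference divisible by 19; the claim fails for this set.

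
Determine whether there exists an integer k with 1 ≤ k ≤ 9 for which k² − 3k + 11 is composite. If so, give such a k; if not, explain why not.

k = 5

At k = 5: 5² − 3·5 + 11 = 21 = 3·7, which is composite.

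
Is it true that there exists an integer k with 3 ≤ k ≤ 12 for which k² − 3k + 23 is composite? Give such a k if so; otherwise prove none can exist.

At k = 8: 8² − 3·8 + 23 = 63 = 3·21, which is composite.

k = 8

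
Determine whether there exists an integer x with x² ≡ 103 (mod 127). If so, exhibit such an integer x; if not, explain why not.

Take x = 105. Then 105² = 11025 = 86·127 + 103, so 105² ≡ 103 (mod 127).

x = 105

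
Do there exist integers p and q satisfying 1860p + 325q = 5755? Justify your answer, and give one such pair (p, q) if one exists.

gcd(1860, 325) = 5, and 5 divides 5755, so integer solutions exist.
Dividing through by 5 reduces the equation to 372p + 65q = 1151.
Dividing repeatedly: 372 = 5·65 + 47, 65 = 1·47 + 18, 47 = 2·18 + 11, 18 = 1·11 + 7, 11 = 1·7 + 4, 7 = 1·4 + 3, 4 = 1·3 + 1, 3 = 3·1 + 0.
Working back up the chain: 1 = 4 − 1·3 = 4 − (7 − 1·4) = −7 + 2·4 = −7 + 2·(11 − 1·7) = 2·11 − 3·7 = 2·11 − 3·(18 − 1·11) = −3·18 + 5·11 = −3·18 + 5·(47 − 2·18) = 5·47 − 13·18 = 5·47 − 13·(65 − 1·47) = −13·65 + 18·47 = −13·65 + 18·(372 − 5·65) = 18·372 − 103·65. So 372·18 + 65·(-103) = 1.
Times 1151: 372·20718 + 65·(-118553) = 1151, so (20718, -118553) solves it.
Shifting by a multiple of (65, −372) keeps it a solution: p = 20718 − 318·65 = 48, q = -118553 + 318·372 = -257.
Indeed 1860·48 + 325·(-257) = 89280 − 83525 = 5755.

p = 48, q = -257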